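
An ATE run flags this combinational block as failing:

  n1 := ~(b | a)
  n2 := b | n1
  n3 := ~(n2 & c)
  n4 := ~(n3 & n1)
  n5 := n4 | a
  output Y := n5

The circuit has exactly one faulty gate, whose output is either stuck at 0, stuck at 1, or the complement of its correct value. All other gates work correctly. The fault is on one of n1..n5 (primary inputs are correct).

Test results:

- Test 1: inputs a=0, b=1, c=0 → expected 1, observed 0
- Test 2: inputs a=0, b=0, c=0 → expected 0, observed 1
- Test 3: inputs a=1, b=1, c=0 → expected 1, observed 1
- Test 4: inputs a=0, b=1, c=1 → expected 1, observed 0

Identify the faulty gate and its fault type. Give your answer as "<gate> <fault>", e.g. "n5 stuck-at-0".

Fault-free values for test 1 (a=0, b=1, c=0): n1=0, n2=1, n3=1, n4=1, n5=1, giving Y=1. Observed 0.
Test 1: faults giving observed 0 are {n1 stuck-at-1, n1 inverted output, n4 stuck-at-0, n4 inverted output, n5 stuck-at-0, n5 inverted output}.
Test 2 (a=0, b=0, c=0): fault-free n1=1, n2=1, n3=1, n4=0, n5=0 → 0; observed 1. Eliminates n1 stuck-at-1, n4 stuck-at-0, n5 stuck-at-0.
Test 3 (a=1, b=1, c=0): fault-free n1=0, n2=1, n3=1, n4=1, n5=1 → 1; observed 1. Eliminates n5 inverted output.
Test 4 (a=0, b=1, c=1): fault-free n1=0, n2=1, n3=0, n4=1, n5=1 → 1; observed 0. Eliminates n1 inverted output.
Only n4 inverted output is consistent with every test.

n4 inverted output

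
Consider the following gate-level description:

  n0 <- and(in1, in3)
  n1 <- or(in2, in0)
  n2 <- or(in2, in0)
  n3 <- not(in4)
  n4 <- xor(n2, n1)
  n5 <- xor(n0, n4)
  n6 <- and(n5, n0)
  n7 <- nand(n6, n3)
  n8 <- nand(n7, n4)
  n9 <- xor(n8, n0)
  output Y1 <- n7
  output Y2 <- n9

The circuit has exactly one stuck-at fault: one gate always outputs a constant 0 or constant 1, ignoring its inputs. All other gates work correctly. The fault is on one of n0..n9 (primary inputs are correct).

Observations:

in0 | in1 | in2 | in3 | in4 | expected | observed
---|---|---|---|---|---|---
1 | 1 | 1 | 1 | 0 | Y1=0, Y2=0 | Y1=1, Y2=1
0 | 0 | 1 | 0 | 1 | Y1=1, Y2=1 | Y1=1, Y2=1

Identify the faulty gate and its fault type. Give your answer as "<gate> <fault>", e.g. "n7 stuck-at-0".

Fault-free values for test 1 (in0=1, in1=1, in2=1, in3=1, in4=0): n0=1, n1=1, n2=1, n3=1, n4=0, n5=1, n6=1, n7=0, n8=1, n9=0, giving Y1=0, Y2=0. Observed Y1=1, Y2=1.
Test 1: faults giving observed Y1=1, Y2=1 are {n0 stuck-at-0, n1 stuck-at-0, n2 stuck-at-0, n4 stuck-at-1}.
Test 2 (in0=0, in1=0, in2=1, in3=0, in4=1): fault-free n0=0, n1=1, n2=1, n3=0, n4=0, n5=0, n6=0, n7=1, n8=1, n9=1 → Y1=1, Y2=1; observed Y1=1, Y2=1. Eliminates n1 stuck-at-0, n2 stuck-at-0, n4 stuck-at-1.
Only n0 stuck-at-0 is consistent with every test.

n0 stuck-at-0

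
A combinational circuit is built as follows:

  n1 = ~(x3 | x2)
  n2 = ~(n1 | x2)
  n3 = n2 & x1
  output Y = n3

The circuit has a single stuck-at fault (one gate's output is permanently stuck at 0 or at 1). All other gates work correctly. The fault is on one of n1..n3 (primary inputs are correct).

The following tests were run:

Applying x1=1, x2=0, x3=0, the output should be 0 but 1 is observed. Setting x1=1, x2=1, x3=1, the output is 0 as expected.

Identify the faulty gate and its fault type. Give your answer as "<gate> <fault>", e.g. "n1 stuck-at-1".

Fault-free values for test 1 (x1=1, x2=0, x3=0): n1=1, n2=0, n3=0, giving Y=0. Observed 1.
Test 1: faults giving observed 1 are {n1 stuck-at-0, n2 stuck-at-1, n3 stuck-at-1}.
Test 2 (x1=1, x2=1, x3=1): fault-free n1=0, n2=0, n3=0 → 0; observed 0. Eliminates n2 stuck-at-1, n3 stuck-at-1.
Only n1 stuck-at-0 is consistent with every test.

n1 stuck-at-0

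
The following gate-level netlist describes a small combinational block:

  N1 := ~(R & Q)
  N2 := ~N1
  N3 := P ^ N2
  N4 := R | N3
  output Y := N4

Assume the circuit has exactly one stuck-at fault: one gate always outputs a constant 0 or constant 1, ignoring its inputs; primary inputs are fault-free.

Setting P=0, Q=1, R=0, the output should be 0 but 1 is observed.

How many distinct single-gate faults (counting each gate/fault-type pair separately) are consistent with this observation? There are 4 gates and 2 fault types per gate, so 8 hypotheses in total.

4

Fault-free: N1=1, N2=0, N3=0, N4=0 → 0. Observed 1.
  N1 stuck-at-0: output 1 ✓
  N1 stuck-at-1: output 0 ✗
  N2 stuck-at-0: output 0 ✗
  N2 stuck-at-1: output 1 ✓
  N3 stuck-at-0: output 0 ✗
  N3 stuck-at-1: output 1 ✓
  N4 stuck-at-0: output 0 ✗
  N4 stuck-at-1: output 1 ✓
Consistent faults: {N1 stuck-at-0, N2 stuck-at-1, N3 stuck-at-1, N4 stuck-at-1} — 4 in all.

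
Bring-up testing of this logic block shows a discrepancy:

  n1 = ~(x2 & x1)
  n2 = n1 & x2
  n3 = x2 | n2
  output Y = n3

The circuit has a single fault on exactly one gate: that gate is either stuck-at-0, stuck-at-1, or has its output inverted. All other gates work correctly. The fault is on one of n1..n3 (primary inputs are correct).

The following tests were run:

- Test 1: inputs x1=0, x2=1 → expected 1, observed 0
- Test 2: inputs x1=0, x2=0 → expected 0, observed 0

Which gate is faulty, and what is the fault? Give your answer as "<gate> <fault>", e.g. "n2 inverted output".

Fault-free values for test 1 (x1=0, x2=1): n1=1, n2=1, n3=1, giving Y=1. Observed 0.
Test 1: faults giving observed 0 are {n3 stuck-at-0, n3 inverted output}.
Test 2 (x1=0, x2=0): fault-free n1=1, n2=0, n3=0 → 0; observed 0. Eliminates n3 inverted output.
Only n3 stuck-at-0 is consistent with every test.

n3 stuck-at-0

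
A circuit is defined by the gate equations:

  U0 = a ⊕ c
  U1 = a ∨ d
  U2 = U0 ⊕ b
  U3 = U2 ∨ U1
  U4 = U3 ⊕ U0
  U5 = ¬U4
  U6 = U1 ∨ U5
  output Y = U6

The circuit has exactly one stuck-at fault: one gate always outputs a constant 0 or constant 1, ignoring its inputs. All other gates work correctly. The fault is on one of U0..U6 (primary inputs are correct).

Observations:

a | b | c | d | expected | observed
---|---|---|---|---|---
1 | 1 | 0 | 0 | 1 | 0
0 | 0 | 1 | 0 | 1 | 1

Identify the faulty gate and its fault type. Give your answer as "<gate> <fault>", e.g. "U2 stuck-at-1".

U1 stuck-at-0

Fault-free values for test 1 (a=1, b=1, c=0, d=0): U0=1, U1=1, U2=0, U3=1, U4=0, U5=1, U6=1, giving Y=1. Observed 0.
Test 1: faults giving observed 0 are {U1 stuck-at-0, U6 stuck-at-0}.
Test 2 (a=0, b=0, c=1, d=0): fault-free U0=1, U1=0, U2=1, U3=1, U4=0, U5=1, U6=1 → 1; observed 1. Eliminates U6 stuck-at-0.
Only U1 stuck-at-0 is consistent with every test.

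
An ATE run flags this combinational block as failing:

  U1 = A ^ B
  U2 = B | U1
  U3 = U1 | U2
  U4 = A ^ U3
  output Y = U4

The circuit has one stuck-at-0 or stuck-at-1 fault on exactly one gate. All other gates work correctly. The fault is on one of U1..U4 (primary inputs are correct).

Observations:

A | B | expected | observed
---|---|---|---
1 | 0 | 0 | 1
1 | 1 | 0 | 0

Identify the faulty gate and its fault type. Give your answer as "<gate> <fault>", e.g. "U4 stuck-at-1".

Fault-free values for test 1 (A=1, B=0): U1=1, U2=1, U3=1, U4=0, giving Y=0. Observed 1.
Test 1: faults giving observed 1 are {U1 stuck-at-0, U3 stuck-at-0, U4 stuck-at-1}.
Test 2 (A=1, B=1): fault-free U1=0, U2=1, U3=1, U4=0 → 0; observed 0. Eliminates U3 stuck-at-0, U4 stuck-at-1.
Only U1 stuck-at-0 is consistent with every test.

U1 stuck-at-0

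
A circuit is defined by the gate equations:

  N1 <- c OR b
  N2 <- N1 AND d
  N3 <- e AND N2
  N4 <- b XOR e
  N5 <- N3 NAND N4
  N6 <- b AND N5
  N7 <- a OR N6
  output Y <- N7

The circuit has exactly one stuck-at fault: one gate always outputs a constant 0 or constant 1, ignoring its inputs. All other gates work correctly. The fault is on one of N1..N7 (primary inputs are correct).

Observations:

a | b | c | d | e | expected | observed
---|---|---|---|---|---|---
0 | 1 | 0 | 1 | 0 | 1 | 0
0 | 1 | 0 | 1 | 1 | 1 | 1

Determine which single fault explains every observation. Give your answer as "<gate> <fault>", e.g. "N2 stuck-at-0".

N3 stuck-at-1

Fault-free values for test 1 (a=0, b=1, c=0, d=1, e=0): N1=1, N2=1, N3=0, N4=1, N5=1, N6=1, N7=1, giving Y=1. Observed 0.
Test 1: faults giving observed 0 are {N3 stuck-at-1, N5 stuck-at-0, N6 stuck-at-0, N7 stuck-at-0}.
Test 2 (a=0, b=1, c=0, d=1, e=1): fault-free N1=1, N2=1, N3=1, N4=0, N5=1, N6=1, N7=1 → 1; observed 1. Eliminates N5 stuck-at-0, N6 stuck-at-0, N7 stuck-at-0.
Only N3 stuck-at-1 is consistent with every test.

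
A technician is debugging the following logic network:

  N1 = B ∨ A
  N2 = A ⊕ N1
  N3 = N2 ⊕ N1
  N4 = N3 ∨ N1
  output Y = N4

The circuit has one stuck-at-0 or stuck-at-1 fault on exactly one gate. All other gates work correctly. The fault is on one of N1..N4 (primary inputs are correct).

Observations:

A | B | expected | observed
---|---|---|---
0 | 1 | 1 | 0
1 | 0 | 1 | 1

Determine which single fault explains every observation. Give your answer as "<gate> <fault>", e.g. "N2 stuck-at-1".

Fault-free values for test 1 (A=0, B=1): N1=1, N2=1, N3=0, N4=1, giving Y=1. Observed 0.
Test 1: faults giving observed 0 are {N1 stuck-at-0, N4 stuck-at-0}.
Test 2 (A=1, B=0): fault-free N1=1, N2=0, N3=1, N4=1 → 1; observed 1. Eliminates N4 stuck-at-0.
Only N1 stuck-at-0 is consistent with every test.

N1 stuck-at-0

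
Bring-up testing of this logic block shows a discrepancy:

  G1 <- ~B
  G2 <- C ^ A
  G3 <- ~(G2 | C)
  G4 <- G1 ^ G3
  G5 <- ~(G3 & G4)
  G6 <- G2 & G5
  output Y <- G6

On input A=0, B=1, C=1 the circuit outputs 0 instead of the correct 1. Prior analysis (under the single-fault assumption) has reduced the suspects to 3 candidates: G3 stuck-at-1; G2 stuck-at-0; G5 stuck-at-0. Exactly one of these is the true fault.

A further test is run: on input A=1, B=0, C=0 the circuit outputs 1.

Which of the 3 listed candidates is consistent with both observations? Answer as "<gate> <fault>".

Evaluate each candidate on input A=1, B=0, C=0:
  G3 stuck-at-1: G1=1, G2=1, G3=1 [stuck-at-1], G4=0, G5=1, G6=1 → 1 — matches
  G2 stuck-at-0: G1=1, G2=0 [stuck-at-0], G3=1, G4=0, G5=1, G6=0 → 0 — eliminated
  G5 stuck-at-0: G1=1, G2=1, G3=0, G4=1, G5=0 [stuck-at-0], G6=0 → 0 — eliminated
Only G3 stuck-at-1 reproduces the observed 1.

G3 stuck-at-1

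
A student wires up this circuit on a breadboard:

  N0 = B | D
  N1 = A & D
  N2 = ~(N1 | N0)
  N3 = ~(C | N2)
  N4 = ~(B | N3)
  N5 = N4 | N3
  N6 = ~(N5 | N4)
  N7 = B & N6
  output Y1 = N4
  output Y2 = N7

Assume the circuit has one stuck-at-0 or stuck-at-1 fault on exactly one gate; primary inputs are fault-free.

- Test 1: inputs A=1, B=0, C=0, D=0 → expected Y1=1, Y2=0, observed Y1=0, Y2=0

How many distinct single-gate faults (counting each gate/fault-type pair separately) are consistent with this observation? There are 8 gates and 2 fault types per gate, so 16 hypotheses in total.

Fault-free: N0=0, N1=0, N2=1, N3=0, N4=1, N5=1, N6=0, N7=0 → Y1=1, Y2=0. Observed Y1=0, Y2=0.
  N0: stuck-at-1 ✓; others ✗
  N1: stuck-at-1 ✓; others ✗
  N2: stuck-at-0 ✓; others ✗
  N3: stuck-at-1 ✓; others ✗
  N4: stuck-at-0 ✓; others ✗
  N5: none of the 2 fault types match ✗
  N6: none of the 2 fault types match ✗
  N7: none of the 2 fault types match ✗
Consistent faults: {N0 stuck-at-1, N1 stuck-at-1, N2 stuck-at-0, N3 stuck-at-1, N4 stuck-at-0} — 5 in all.

5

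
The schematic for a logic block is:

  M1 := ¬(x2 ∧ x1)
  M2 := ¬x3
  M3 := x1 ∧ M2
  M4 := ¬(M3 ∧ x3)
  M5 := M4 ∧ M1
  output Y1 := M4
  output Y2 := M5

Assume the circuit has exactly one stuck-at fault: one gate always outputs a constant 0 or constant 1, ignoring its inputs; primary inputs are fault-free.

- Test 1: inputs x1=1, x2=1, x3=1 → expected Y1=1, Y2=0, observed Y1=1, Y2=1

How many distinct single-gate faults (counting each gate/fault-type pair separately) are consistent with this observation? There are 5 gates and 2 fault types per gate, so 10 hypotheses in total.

Fault-free: M1=0, M2=0, M3=0, M4=1, M5=0 → Y1=1, Y2=0. Observed Y1=1, Y2=1.
  M1 stuck-at-0: output Y1=1, Y2=0 ✗
  M1 stuck-at-1: output Y1=1, Y2=1 ✓
  M2 stuck-at-0: output Y1=1, Y2=0 ✗
  M2 stuck-at-1: output Y1=0, Y2=0 ✗
  M3 stuck-at-0: output Y1=1, Y2=0 ✗
  M3 stuck-at-1: output Y1=0, Y2=0 ✗
  M4 stuck-at-0: output Y1=0, Y2=0 ✗
  M4 stuck-at-1: output Y1=1, Y2=0 ✗
  M5 stuck-at-0: output Y1=1, Y2=0 ✗
  M5 stuck-at-1: output Y1=1, Y2=1 ✓
Consistent faults: {M1 stuck-at-1, M5 stuck-at-1} — 2 in all.

2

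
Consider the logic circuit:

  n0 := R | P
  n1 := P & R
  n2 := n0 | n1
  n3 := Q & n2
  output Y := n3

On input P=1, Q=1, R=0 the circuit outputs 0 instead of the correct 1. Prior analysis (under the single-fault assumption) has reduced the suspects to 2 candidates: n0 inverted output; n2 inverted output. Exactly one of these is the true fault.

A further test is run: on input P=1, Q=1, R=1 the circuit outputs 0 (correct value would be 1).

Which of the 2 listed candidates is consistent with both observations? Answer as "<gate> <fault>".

Evaluate each candidate on input P=1, Q=1, R=1:
  n0 inverted output: n0=0 [inverted output], n1=1, n2=1, n3=1 → 1 — eliminated
  n2 inverted output: n0=1, n1=1, n2=0 [inverted output], n3=0 → 0 — matches
Only n2 inverted output reproduces the observed 0.

n2 inverted output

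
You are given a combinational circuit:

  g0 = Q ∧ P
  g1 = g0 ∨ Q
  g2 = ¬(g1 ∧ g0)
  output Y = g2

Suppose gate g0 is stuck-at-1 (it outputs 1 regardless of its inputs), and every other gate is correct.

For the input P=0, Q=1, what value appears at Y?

0

Propagate with g0 forced: g0=1 [stuck-at-1], g1=1, g2=0.
So Y = 0. (Without the fault it would be 1.)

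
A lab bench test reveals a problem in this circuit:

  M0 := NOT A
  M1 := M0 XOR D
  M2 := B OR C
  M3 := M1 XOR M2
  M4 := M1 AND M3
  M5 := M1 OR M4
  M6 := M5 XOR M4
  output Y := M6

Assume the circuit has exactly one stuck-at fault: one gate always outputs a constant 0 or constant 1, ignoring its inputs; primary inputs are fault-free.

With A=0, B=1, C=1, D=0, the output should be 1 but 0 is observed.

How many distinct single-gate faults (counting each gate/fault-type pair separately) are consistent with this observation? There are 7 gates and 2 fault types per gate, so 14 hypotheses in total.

Fault-free: M0=1, M1=1, M2=1, M3=0, M4=0, M5=1, M6=1 → 1. Observed 0.
  M0 stuck-at-0: output 0 ✓
  M0 stuck-at-1: output 1 ✗
  M1 stuck-at-0: output 0 ✓
  M1 stuck-at-1: output 1 ✗
  M2 stuck-at-0: output 0 ✓
  M2 stuck-at-1: output 1 ✗
  M3 stuck-at-0: output 1 ✗
  M3 stuck-at-1: output 0 ✓
  M4 stuck-at-0: output 1 ✗
  M4 stuck-at-1: output 0 ✓
  M5 stuck-at-0: output 0 ✓
  M5 stuck-at-1: output 1 ✗
  M6 stuck-at-0: output 0 ✓
  M6 stuck-at-1: output 1 ✗
Consistent faults: {M0 stuck-at-0, M1 stuck-at-0, M2 stuck-at-0, M3 stuck-at-1, M4 stuck-at-1, M5 stuck-at-0, M6 stuck-at-0} — 7 in all.

7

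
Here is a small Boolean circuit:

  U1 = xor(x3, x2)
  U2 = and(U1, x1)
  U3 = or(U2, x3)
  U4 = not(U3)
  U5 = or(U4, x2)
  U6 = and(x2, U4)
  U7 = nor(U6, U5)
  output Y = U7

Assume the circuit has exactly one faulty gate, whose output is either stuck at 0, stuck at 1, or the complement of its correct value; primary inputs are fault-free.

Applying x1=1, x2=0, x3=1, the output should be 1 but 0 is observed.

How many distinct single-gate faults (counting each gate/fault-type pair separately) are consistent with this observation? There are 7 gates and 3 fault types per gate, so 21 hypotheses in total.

10

Fault-free: U1=1, U2=1, U3=1, U4=0, U5=0, U6=0, U7=1 → 1. Observed 0.
  U1: none of the 3 fault types match ✗
  U2: none of the 3 fault types match ✗
  U3: stuck-at-0, inverted output ✓; others ✗
  U4: stuck-at-1, inverted output ✓; others ✗
  U5: stuck-at-1, inverted output ✓; others ✗
  U6: stuck-at-1, inverted output ✓; others ✗
  U7: stuck-at-0, inverted output ✓; others ✗
Consistent faults: {U3 stuck-at-0, U3 inverted output, U4 stuck-at-1, U4 inverted output, U5 stuck-at-1, U5 inverted output, U6 stuck-at-1, U6 inverted output, U7 stuck-at-0, U7 inverted output} — 10 in all.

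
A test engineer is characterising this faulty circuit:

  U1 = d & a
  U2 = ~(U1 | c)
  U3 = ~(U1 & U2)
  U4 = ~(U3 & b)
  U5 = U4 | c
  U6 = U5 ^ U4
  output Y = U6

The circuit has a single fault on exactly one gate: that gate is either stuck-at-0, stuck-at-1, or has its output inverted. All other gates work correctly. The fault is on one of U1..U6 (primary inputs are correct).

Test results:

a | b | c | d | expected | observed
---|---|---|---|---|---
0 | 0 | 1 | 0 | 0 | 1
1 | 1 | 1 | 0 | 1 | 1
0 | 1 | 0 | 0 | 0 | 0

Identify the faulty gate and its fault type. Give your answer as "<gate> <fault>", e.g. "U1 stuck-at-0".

Fault-free values for test 1 (a=0, b=0, c=1, d=0): U1=0, U2=0, U3=1, U4=1, U5=1, U6=0, giving Y=0. Observed 1.
Test 1: faults giving observed 1 are {U4 stuck-at-0, U4 inverted output, U5 stuck-at-0, U5 inverted output, U6 stuck-at-1, U6 inverted output}.
Test 2 (a=1, b=1, c=1, d=0): fault-free U1=0, U2=0, U3=1, U4=0, U5=1, U6=1 → 1; observed 1. Eliminates U4 inverted output, U5 stuck-at-0, U5 inverted output, U6 inverted output.
Test 3 (a=0, b=1, c=0, d=0): fault-free U1=0, U2=1, U3=1, U4=0, U5=0, U6=0 → 0; observed 0. Eliminates U6 stuck-at-1.
Only U4 stuck-at-0 is consistent with every test.

U4 stuck-at-0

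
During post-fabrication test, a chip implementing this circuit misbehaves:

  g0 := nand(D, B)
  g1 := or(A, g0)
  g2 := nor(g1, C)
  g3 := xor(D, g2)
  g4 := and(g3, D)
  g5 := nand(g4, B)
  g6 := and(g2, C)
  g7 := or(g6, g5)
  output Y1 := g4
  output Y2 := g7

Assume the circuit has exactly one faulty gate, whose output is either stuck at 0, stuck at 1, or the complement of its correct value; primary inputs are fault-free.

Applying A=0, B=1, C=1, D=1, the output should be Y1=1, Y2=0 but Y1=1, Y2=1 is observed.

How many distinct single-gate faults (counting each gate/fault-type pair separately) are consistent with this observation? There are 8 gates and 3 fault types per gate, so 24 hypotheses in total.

Fault-free: g0=0, g1=0, g2=0, g3=1, g4=1, g5=0, g6=0, g7=0 → Y1=1, Y2=0. Observed Y1=1, Y2=1.
  g0: none of the 3 fault types match ✗
  g1: none of the 3 fault types match ✗
  g2: none of the 3 fault types match ✗
  g3: none of the 3 fault types match ✗
  g4: none of the 3 fault types match ✗
  g5: stuck-at-1, inverted output ✓; others ✗
  g6: stuck-at-1, inverted output ✓; others ✗
  g7: stuck-at-1, inverted output ✓; others ✗
Consistent faults: {g5 stuck-at-1, g5 inverted output, g6 stuck-at-1, g6 inverted output, g7 stuck-at-1, g7 inverted output} — 6 in all.

6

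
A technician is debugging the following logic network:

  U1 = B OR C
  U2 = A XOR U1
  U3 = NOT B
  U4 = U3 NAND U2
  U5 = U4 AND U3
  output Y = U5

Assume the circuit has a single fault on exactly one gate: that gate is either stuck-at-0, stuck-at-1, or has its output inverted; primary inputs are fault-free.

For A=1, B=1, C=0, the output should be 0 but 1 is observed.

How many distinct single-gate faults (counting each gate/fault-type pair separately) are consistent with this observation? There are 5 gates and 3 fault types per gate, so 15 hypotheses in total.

Fault-free: U1=1, U2=0, U3=0, U4=1, U5=0 → 0. Observed 1.
  U1: none of the 3 fault types match ✗
  U2: none of the 3 fault types match ✗
  U3: stuck-at-1, inverted output ✓; others ✗
  U4: none of the 3 fault types match ✗
  U5: stuck-at-1, inverted output ✓; others ✗
Consistent faults: {U3 stuck-at-1, U3 inverted output, U5 stuck-at-1, U5 inverted output} — 4 in all.

4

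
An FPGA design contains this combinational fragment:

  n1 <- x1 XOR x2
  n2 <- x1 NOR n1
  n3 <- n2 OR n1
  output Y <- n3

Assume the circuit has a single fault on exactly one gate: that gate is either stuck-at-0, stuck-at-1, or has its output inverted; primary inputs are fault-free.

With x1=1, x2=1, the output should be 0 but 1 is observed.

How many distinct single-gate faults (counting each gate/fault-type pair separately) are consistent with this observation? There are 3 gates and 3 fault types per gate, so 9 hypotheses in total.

6

Fault-free: n1=0, n2=0, n3=0 → 0. Observed 1.
  n1 stuck-at-0: output 0 ✗
  n1 stuck-at-1: output 1 ✓
  n1 inverted output: output 1 ✓
  n2 stuck-at-0: output 0 ✗
  n2 stuck-at-1: output 1 ✓
  n2 inverted output: output 1 ✓
  n3 stuck-at-0: output 0 ✗
  n3 stuck-at-1: output 1 ✓
  n3 inverted output: output 1 ✓
Consistent faults: {n1 stuck-at-1, n1 inverted output, n2 stuck-at-1, n2 inverted output, n3 stuck-at-1, n3 inverted output} — 6 in all.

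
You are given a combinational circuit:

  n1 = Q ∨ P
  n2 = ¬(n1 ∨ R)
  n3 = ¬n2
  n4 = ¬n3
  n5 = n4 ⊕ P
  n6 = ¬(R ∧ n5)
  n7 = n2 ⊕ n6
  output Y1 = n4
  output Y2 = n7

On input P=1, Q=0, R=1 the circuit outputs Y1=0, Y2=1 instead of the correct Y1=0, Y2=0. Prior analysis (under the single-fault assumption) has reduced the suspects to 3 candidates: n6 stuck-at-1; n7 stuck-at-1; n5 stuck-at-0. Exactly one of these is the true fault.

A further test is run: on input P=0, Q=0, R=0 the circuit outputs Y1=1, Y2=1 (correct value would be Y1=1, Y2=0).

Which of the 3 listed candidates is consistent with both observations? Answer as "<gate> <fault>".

Evaluate each candidate on input P=0, Q=0, R=0:
  n6 stuck-at-1: n1=0, n2=1, n3=0, n4=1, n5=1, n6=1 [stuck-at-1], n7=0 → Y1=1, Y2=0 — eliminated
  n7 stuck-at-1: n1=0, n2=1, n3=0, n4=1, n5=1, n6=1, n7=1 [stuck-at-1] → Y1=1, Y2=1 — matches
  n5 stuck-at-0: n1=0, n2=1, n3=0, n4=1, n5=0 [stuck-at-0], n6=1, n7=0 → Y1=1, Y2=0 — eliminated
Only n7 stuck-at-1 reproduces the observed Y1=1, Y2=1.

n7 stuck-at-1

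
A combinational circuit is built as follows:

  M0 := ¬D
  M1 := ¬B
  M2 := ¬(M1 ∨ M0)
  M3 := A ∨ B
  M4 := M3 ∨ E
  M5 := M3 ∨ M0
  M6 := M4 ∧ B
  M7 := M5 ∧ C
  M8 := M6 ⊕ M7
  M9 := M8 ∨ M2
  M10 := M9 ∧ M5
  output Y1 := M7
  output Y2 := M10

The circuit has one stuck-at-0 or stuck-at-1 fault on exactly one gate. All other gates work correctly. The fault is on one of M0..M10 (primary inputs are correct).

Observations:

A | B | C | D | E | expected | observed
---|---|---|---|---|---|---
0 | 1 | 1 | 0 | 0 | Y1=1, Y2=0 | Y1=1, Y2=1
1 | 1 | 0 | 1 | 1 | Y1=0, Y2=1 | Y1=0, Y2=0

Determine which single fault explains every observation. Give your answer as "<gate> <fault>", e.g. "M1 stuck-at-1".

Fault-free values for test 1 (A=0, B=1, C=1, D=0, E=0): M0=1, M1=0, M2=0, M3=1, M4=1, M5=1, M6=1, M7=1, M8=0, M9=0, M10=0, giving Y1=1, Y2=0. Observed Y1=1, Y2=1.
Test 1: faults giving observed Y1=1, Y2=1 are {M0 stuck-at-0, M2 stuck-at-1, M3 stuck-at-0, M4 stuck-at-0, M6 stuck-at-0, M8 stuck-at-1, M9 stuck-at-1, M10 stuck-at-1}.
Test 2 (A=1, B=1, C=0, D=1, E=1): fault-free M0=0, M1=0, M2=1, M3=1, M4=1, M5=1, M6=1, M7=0, M8=1, M9=1, M10=1 → Y1=0, Y2=1; observed Y1=0, Y2=0. Eliminates M0 stuck-at-0, M2 stuck-at-1, M4 stuck-at-0, M6 stuck-at-0, M8 stuck-at-1, M9 stuck-at-1, M10 stuck-at-1.
Only M3 stuck-at-0 is consistent with every test.

M3 stuck-at-0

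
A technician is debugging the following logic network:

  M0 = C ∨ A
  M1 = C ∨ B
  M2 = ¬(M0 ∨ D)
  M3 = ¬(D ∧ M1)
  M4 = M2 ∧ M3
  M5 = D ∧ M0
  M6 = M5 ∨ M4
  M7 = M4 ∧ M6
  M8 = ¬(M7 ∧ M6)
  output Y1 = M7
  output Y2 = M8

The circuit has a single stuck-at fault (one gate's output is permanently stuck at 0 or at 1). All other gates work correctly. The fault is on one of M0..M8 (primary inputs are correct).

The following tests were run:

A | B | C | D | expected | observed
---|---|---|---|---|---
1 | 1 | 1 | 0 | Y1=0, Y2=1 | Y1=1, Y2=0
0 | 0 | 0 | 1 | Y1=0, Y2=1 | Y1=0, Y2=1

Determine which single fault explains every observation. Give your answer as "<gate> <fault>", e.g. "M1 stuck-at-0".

Fault-free values for test 1 (A=1, B=1, C=1, D=0): M0=1, M1=1, M2=0, M3=1, M4=0, M5=0, M6=0, M7=0, M8=1, giving Y1=0, Y2=1. Observed Y1=1, Y2=0.
Test 1: faults giving observed Y1=1, Y2=0 are {M0 stuck-at-0, M2 stuck-at-1, M4 stuck-at-1}.
Test 2 (A=0, B=0, C=0, D=1): fault-free M0=0, M1=0, M2=0, M3=1, M4=0, M5=0, M6=0, M7=0, M8=1 → Y1=0, Y2=1; observed Y1=0, Y2=1. Eliminates M2 stuck-at-1, M4 stuck-at-1.
Only M0 stuck-at-0 is consistent with every test.

M0 stuck-at-0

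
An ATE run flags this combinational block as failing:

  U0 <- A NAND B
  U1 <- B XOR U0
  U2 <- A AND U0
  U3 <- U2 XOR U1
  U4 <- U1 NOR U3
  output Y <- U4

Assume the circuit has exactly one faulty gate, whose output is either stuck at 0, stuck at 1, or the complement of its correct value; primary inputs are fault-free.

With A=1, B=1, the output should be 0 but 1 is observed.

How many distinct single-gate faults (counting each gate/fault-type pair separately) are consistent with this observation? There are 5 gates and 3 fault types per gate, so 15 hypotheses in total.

4

Fault-free: U0=0, U1=1, U2=0, U3=1, U4=0 → 0. Observed 1.
  U0: none of the 3 fault types match ✗
  U1: stuck-at-0, inverted output ✓; others ✗
  U2: none of the 3 fault types match ✗
  U3: none of the 3 fault types match ✗
  U4: stuck-at-1, inverted output ✓; others ✗
Consistent faults: {U1 stuck-at-0, U1 inverted output, U4 stuck-at-1, U4 inverted output} — 4 in all.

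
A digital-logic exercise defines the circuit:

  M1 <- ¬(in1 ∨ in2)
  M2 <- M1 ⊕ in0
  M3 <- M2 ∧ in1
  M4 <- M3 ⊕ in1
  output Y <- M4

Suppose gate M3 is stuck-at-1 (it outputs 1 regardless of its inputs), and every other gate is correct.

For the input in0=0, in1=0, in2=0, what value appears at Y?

1

Propagate with M3 forced: M1=1, M2=1, M3=1 [stuck-at-1], M4=1.
So Y = 1. (Without the fault it would be 0.)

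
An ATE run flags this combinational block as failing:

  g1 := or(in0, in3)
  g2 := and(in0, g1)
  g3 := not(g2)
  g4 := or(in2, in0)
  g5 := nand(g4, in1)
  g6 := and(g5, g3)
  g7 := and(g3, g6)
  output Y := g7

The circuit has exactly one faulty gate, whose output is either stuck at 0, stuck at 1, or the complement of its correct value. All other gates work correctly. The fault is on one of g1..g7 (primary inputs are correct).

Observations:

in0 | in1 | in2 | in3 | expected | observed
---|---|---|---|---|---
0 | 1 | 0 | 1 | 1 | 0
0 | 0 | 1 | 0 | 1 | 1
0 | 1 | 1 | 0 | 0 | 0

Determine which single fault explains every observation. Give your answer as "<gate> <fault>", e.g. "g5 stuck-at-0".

g4 stuck-at-1

Fault-free values for test 1 (in0=0, in1=1, in2=0, in3=1): g1=1, g2=0, g3=1, g4=0, g5=1, g6=1, g7=1, giving Y=1. Observed 0.
Test 1: faults giving observed 0 are {g2 stuck-at-1, g2 inverted output, g3 stuck-at-0, g3 inverted output, g4 stuck-at-1, g4 inverted output, g5 stuck-at-0, g5 inverted output, g6 stuck-at-0, g6 inverted output, g7 stuck-at-0, g7 inverted output}.
Test 2 (in0=0, in1=0, in2=1, in3=0): fault-free g1=0, g2=0, g3=1, g4=1, g5=1, g6=1, g7=1 → 1; observed 1. Eliminates g2 stuck-at-1, g2 inverted output, g3 stuck-at-0, g3 inverted output, g5 stuck-at-0, g5 inverted output, g6 stuck-at-0, g6 inverted output, g7 stuck-at-0, g7 inverted output.
Test 3 (in0=0, in1=1, in2=1, in3=0): fault-free g1=0, g2=0, g3=1, g4=1, g5=0, g6=0, g7=0 → 0; observed 0. Eliminates g4 inverted output.
Only g4 stuck-at-1 is consistent with every test.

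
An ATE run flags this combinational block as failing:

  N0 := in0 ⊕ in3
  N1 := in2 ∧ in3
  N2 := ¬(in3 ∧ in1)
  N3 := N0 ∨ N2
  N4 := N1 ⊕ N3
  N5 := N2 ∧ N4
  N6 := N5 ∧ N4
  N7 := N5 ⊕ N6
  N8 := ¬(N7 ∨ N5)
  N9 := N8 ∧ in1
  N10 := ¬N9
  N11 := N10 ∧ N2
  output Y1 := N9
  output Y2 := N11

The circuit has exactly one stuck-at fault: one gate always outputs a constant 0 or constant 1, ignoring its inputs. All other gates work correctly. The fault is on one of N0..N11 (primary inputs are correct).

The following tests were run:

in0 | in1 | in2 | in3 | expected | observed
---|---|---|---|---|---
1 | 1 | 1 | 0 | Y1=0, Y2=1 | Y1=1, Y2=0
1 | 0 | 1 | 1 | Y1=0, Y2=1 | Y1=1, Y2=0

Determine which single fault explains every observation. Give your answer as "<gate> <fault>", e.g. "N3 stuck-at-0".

Fault-free values for test 1 (in0=1, in1=1, in2=1, in3=0): N0=1, N1=0, N2=1, N3=1, N4=1, N5=1, N6=1, N7=0, N8=0, N9=0, N10=1, N11=1, giving Y1=0, Y2=1. Observed Y1=1, Y2=0.
Test 1: faults giving observed Y1=1, Y2=0 are {N1 stuck-at-1, N2 stuck-at-0, N3 stuck-at-0, N4 stuck-at-0, N5 stuck-at-0, N8 stuck-at-1, N9 stuck-at-1}.
Test 2 (in0=1, in1=0, in2=1, in3=1): fault-free N0=0, N1=1, N2=1, N3=1, N4=0, N5=0, N6=0, N7=0, N8=1, N9=0, N10=1, N11=1 → Y1=0, Y2=1; observed Y1=1, Y2=0. Eliminates N1 stuck-at-1, N2 stuck-at-0, N3 stuck-at-0, N4 stuck-at-0, N5 stuck-at-0, N8 stuck-at-1.
Only N9 stuck-at-1 is consistent with every test.

N9 stuck-at-1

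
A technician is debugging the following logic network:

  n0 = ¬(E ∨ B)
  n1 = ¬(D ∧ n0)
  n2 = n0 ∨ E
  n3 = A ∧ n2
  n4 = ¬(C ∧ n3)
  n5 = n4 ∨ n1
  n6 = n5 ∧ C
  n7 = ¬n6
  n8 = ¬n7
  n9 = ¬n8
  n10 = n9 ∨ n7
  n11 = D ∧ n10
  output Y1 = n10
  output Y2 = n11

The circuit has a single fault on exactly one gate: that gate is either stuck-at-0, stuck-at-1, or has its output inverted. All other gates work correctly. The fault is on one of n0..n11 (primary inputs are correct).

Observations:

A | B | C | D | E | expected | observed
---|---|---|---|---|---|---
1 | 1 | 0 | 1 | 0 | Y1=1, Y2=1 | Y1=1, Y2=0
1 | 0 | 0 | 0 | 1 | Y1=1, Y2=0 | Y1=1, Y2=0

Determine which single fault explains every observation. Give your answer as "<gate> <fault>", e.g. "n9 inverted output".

Fault-free values for test 1 (A=1, B=1, C=0, D=1, E=0): n0=0, n1=1, n2=0, n3=0, n4=1, n5=1, n6=0, n7=1, n8=0, n9=1, n10=1, n11=1, giving Y1=1, Y2=1. Observed Y1=1, Y2=0.
Test 1: faults giving observed Y1=1, Y2=0 are {n11 stuck-at-0, n11 inverted output}.
Test 2 (A=1, B=0, C=0, D=0, E=1): fault-free n0=0, n1=1, n2=1, n3=1, n4=1, n5=1, n6=0, n7=1, n8=0, n9=1, n10=1, n11=0 → Y1=1, Y2=0; observed Y1=1, Y2=0. Eliminates n11 inverted output.
Only n11 stuck-at-0 is consistent with every test.

n11 stuck-at-0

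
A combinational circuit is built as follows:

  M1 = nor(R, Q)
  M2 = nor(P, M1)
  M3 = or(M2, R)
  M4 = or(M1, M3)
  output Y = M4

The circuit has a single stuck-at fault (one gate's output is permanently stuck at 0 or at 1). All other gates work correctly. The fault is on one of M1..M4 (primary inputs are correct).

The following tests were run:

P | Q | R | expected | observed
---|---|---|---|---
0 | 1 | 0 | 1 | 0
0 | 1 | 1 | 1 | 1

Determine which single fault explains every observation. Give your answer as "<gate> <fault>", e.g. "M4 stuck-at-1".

Fault-free values for test 1 (P=0, Q=1, R=0): M1=0, M2=1, M3=1, M4=1, giving Y=1. Observed 0.
Test 1: faults giving observed 0 are {M2 stuck-at-0, M3 stuck-at-0, M4 stuck-at-0}.
Test 2 (P=0, Q=1, R=1): fault-free M1=0, M2=1, M3=1, M4=1 → 1; observed 1. Eliminates M3 stuck-at-0, M4 stuck-at-0.
Only M2 stuck-at-0 is consistent with every test.

M2 stuck-at-0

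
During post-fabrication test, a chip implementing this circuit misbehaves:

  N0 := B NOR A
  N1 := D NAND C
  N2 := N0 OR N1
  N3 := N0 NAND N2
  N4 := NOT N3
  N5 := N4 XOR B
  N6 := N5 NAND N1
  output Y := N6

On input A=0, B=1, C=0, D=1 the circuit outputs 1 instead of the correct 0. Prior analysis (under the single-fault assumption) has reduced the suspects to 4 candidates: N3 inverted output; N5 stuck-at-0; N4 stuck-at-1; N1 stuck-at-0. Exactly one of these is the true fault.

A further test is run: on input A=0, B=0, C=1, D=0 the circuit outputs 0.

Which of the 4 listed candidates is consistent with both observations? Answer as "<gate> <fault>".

Evaluate each candidate on input A=0, B=0, C=1, D=0:
  N3 inverted output: N0=1, N1=1, N2=1, N3=1 [inverted output], N4=0, N5=0, N6=1 → 1 — eliminated
  N5 stuck-at-0: N0=1, N1=1, N2=1, N3=0, N4=1, N5=0 [stuck-at-0], N6=1 → 1 — eliminated
  N4 stuck-at-1: N0=1, N1=1, N2=1, N3=0, N4=1 [stuck-at-1], N5=1, N6=0 → 0 — matches
  N1 stuck-at-0: N0=1, N1=0 [stuck-at-0], N2=1, N3=0, N4=1, N5=1, N6=1 → 1 — eliminated
Only N4 stuck-at-1 reproduces the observed 0.

N4 stuck-at-1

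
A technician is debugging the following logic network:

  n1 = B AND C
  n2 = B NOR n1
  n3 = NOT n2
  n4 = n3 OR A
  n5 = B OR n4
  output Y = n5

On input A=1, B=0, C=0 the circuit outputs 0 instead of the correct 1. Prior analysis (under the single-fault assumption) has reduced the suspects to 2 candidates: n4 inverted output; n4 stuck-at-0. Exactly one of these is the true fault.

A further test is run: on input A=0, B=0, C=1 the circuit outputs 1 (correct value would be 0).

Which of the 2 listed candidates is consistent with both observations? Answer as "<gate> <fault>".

Evaluate each candidate on input A=0, B=0, C=1:
  n4 inverted output: n1=0, n2=1, n3=0, n4=1 [inverted output], n5=1 → 1 — matches
  n4 stuck-at-0: n1=0, n2=1, n3=0, n4=0 [stuck-at-0], n5=0 → 0 — eliminated
Only n4 inverted output reproduces the observed 1.

n4 inverted output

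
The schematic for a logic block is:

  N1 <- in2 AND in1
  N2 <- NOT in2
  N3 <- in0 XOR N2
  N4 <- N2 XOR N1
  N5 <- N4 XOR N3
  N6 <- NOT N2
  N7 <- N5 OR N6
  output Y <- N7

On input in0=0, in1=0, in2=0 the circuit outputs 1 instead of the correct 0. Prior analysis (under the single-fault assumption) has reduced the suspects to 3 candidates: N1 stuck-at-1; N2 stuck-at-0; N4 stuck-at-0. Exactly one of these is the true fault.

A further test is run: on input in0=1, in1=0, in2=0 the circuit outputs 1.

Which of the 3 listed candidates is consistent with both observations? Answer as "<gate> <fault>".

Evaluate each candidate on input in0=1, in1=0, in2=0:
  N1 stuck-at-1: N1=1 [stuck-at-1], N2=1, N3=0, N4=0, N5=0, N6=0, N7=0 → 0 — eliminated
  N2 stuck-at-0: N1=0, N2=0 [stuck-at-0], N3=1, N4=0, N5=1, N6=1, N7=1 → 1 — matches
  N4 stuck-at-0: N1=0, N2=1, N3=0, N4=0 [stuck-at-0], N5=0, N6=0, N7=0 → 0 — eliminated
Only N2 stuck-at-0 reproduces the observed 1.

N2 stuck-at-0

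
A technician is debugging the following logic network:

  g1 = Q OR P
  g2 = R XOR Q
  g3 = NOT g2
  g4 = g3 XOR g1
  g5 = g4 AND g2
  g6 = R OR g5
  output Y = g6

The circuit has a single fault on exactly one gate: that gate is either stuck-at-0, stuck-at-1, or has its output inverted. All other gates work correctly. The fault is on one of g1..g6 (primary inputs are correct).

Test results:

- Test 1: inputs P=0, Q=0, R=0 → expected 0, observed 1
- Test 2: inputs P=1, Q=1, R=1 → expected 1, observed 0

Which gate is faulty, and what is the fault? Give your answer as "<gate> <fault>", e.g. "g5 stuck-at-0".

Fault-free values for test 1 (P=0, Q=0, R=0): g1=0, g2=0, g3=1, g4=1, g5=0, g6=0, giving Y=0. Observed 1.
Test 1: faults giving observed 1 are {g5 stuck-at-1, g5 inverted output, g6 stuck-at-1, g6 inverted output}.
Test 2 (P=1, Q=1, R=1): fault-free g1=1, g2=0, g3=1, g4=0, g5=0, g6=1 → 1; observed 0. Eliminates g5 stuck-at-1, g5 inverted output, g6 stuck-at-1.
Only g6 inverted output is consistent with every test.

g6 inverted output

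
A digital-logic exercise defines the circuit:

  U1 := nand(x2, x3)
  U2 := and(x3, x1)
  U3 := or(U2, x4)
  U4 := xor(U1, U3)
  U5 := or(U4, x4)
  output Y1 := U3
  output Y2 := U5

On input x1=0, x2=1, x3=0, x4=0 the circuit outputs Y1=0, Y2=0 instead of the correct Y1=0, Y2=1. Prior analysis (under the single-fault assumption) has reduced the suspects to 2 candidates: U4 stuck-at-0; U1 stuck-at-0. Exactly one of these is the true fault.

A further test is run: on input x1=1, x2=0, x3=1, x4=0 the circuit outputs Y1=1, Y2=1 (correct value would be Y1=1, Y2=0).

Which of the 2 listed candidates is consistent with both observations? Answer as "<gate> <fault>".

U1 stuck-at-0

Evaluate each candidate on input x1=1, x2=0, x3=1, x4=0:
  U4 stuck-at-0: U1=1, U2=1, U3=1, U4=0 [stuck-at-0], U5=0 → Y1=1, Y2=0 — eliminated
  U1 stuck-at-0: U1=0 [stuck-at-0], U2=1, U3=1, U4=1, U5=1 → Y1=1, Y2=1 — matches
Only U1 stuck-at-0 reproduces the observed Y1=1, Y2=1.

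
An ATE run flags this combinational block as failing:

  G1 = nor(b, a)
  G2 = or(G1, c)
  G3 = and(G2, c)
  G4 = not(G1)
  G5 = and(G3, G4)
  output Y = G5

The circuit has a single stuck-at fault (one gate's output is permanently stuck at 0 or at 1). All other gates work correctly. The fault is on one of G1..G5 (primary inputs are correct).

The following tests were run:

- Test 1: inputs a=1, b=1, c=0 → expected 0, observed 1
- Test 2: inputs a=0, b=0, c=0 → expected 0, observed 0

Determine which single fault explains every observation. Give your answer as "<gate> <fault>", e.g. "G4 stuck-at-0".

G3 stuck-at-1

Fault-free values for test 1 (a=1, b=1, c=0): G1=0, G2=0, G3=0, G4=1, G5=0, giving Y=0. Observed 1.
Test 1: faults giving observed 1 are {G3 stuck-at-1, G5 stuck-at-1}.
Test 2 (a=0, b=0, c=0): fault-free G1=1, G2=1, G3=0, G4=0, G5=0 → 0; observed 0. Eliminates G5 stuck-at-1.
Only G3 stuck-at-1 is consistent with every test.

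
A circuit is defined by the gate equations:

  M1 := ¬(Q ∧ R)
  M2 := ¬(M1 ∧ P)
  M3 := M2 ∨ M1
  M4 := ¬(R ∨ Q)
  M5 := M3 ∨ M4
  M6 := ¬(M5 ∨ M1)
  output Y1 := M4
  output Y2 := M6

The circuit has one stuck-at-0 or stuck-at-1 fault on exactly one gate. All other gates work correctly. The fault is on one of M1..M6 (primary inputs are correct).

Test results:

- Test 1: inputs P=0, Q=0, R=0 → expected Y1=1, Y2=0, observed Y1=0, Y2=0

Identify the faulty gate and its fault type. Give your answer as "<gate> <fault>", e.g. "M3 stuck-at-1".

Fault-free values for test 1 (P=0, Q=0, R=0): M1=1, M2=1, M3=1, M4=1, M5=1, M6=0, giving Y1=1, Y2=0. Observed Y1=0, Y2=0.
Test 1: faults giving observed Y1=0, Y2=0 are {M4 stuck-at-0}.
Only M4 stuck-at-0 is consistent with every test.

M4 stuck-at-0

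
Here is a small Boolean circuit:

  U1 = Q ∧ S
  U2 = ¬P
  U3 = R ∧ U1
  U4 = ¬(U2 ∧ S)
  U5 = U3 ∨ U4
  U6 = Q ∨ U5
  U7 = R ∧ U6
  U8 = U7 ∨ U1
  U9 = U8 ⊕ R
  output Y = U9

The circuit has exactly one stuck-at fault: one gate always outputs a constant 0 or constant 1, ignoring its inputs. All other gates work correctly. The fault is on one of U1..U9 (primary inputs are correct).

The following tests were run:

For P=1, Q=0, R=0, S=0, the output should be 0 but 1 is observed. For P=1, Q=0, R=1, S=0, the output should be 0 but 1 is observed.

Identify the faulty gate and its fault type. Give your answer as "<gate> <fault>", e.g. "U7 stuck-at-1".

Fault-free values for test 1 (P=1, Q=0, R=0, S=0): U1=0, U2=0, U3=0, U4=1, U5=1, U6=1, U7=0, U8=0, U9=0, giving Y=0. Observed 1.
Test 1: faults giving observed 1 are {U1 stuck-at-1, U7 stuck-at-1, U8 stuck-at-1, U9 stuck-at-1}.
Test 2 (P=1, Q=0, R=1, S=0): fault-free U1=0, U2=0, U3=0, U4=1, U5=1, U6=1, U7=1, U8=1, U9=0 → 0; observed 1. Eliminates U1 stuck-at-1, U7 stuck-at-1, U8 stuck-at-1.
Only U9 stuck-at-1 is consistent with every test.

U9 stuck-at-1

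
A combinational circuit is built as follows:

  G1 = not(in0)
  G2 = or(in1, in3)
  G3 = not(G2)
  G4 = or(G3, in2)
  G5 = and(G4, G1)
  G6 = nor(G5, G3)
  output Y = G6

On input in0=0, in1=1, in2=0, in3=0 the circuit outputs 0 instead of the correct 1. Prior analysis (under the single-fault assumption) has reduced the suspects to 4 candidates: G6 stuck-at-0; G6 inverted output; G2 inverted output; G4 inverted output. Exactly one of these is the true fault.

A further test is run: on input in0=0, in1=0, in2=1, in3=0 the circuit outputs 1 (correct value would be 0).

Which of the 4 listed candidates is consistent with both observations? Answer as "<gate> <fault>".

G6 inverted output

Evaluate each candidate on input in0=0, in1=0, in2=1, in3=0:
  G6 stuck-at-0: G1=1, G2=0, G3=1, G4=1, G5=1, G6=0 [stuck-at-0] → 0 — eliminated
  G6 inverted output: G1=1, G2=0, G3=1, G4=1, G5=1, G6=1 [inverted output] → 1 — matches
  G2 inverted output: G1=1, G2=1 [inverted output], G3=0, G4=1, G5=1, G6=0 → 0 — eliminated
  G4 inverted output: G1=1, G2=0, G3=1, G4=0 [inverted output], G5=0, G6=0 → 0 — eliminated
Only G6 inverted output reproduces the observed 1.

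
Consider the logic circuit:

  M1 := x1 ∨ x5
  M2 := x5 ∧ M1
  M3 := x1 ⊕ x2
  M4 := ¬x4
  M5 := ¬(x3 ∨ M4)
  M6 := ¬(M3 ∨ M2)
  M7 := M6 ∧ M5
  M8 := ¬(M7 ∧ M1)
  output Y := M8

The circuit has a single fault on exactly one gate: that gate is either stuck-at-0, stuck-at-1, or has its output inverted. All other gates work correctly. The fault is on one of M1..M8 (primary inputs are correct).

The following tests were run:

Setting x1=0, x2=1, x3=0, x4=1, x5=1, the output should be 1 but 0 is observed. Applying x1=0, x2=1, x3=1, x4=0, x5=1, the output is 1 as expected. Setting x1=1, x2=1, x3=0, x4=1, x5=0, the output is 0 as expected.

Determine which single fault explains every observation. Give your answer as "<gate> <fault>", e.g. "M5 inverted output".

M6 stuck-at-1

Fault-free values for test 1 (x1=0, x2=1, x3=0, x4=1, x5=1): M1=1, M2=1, M3=1, M4=0, M5=1, M6=0, M7=0, M8=1, giving Y=1. Observed 0.
Test 1: faults giving observed 0 are {M6 stuck-at-1, M6 inverted output, M7 stuck-at-1, M7 inverted output, M8 stuck-at-0, M8 inverted output}.
Test 2 (x1=0, x2=1, x3=1, x4=0, x5=1): fault-free M1=1, M2=1, M3=1, M4=1, M5=0, M6=0, M7=0, M8=1 → 1; observed 1. Eliminates M7 stuck-at-1, M7 inverted output, M8 stuck-at-0, M8 inverted output.
Test 3 (x1=1, x2=1, x3=0, x4=1, x5=0): fault-free M1=1, M2=0, M3=0, M4=0, M5=1, M6=1, M7=1, M8=0 → 0; observed 0. Eliminates M6 inverted output.
Only M6 stuck-at-1 is consistent with every test.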